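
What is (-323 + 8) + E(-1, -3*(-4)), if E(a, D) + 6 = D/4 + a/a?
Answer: -317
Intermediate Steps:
E(a, D) = -5 + D/4 (E(a, D) = -6 + (D/4 + a/a) = -6 + (D*(¼) + 1) = -6 + (D/4 + 1) = -6 + (1 + D/4) = -5 + D/4)
(-323 + 8) + E(-1, -3*(-4)) = (-323 + 8) + (-5 + (-3*(-4))/4) = -315 + (-5 + (¼)*12) = -315 + (-5 + 3) = -315 - 2 = -317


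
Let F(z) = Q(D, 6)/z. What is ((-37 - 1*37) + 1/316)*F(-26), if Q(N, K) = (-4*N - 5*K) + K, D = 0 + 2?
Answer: -93532/1027 ≈ -91.073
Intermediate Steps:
D = 2
Q(N, K) = -4*K - 4*N (Q(N, K) = (-5*K - 4*N) + K = -4*K - 4*N)
F(z) = -32/z (F(z) = (-4*6 - 4*2)/z = (-24 - 8)/z = -32/z)
((-37 - 1*37) + 1/316)*F(-26) = ((-37 - 1*37) + 1/316)*(-32/(-26)) = ((-37 - 37) + 1/316)*(-32*(-1/26)) = (-74 + 1/316)*(16/13) = -23383/316*16/13 = -93532/1027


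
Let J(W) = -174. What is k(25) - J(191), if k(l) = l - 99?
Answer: 100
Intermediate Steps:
k(l) = -99 + l
k(25) - J(191) = (-99 + 25) - 1*(-174) = -74 + 174 = 100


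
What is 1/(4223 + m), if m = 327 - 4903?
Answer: -1/353 ≈ -0.0028329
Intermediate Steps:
m = -4576
1/(4223 + m) = 1/(4223 - 4576) = 1/(-353) = -1/353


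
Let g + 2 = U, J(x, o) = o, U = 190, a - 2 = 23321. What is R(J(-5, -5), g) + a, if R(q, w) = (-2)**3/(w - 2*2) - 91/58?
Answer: 31110731/1334 ≈ 23321.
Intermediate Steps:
a = 23323 (a = 2 + 23321 = 23323)
g = 188 (g = -2 + 190 = 188)
R(q, w) = -91/58 - 8/(-4 + w) (R(q, w) = -8/(w - 4) - 91*1/58 = -8/(-4 + w) - 91/58 = -91/58 - 8/(-4 + w))
R(J(-5, -5), g) + a = (-100 - 91*188)/(58*(-4 + 188)) + 23323 = (1/58)*(-100 - 17108)/184 + 23323 = (1/58)*(1/184)*(-17208) + 23323 = -2151/1334 + 23323 = 31110731/1334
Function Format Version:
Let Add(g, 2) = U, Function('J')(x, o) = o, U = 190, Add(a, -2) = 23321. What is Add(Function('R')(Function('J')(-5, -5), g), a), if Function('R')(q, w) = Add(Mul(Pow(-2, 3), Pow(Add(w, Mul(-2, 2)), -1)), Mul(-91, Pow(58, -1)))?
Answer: Rational(31110731, 1334) ≈ 23321.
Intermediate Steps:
a = 23323 (a = Add(2, 23321) = 23323)
g = 188 (g = Add(-2, 190) = 188)
Function('R')(q, w) = Add(Rational(-91, 58), Mul(-8, Pow(Add(-4, w), -1))) (Function('R')(q, w) = Add(Mul(-8, Pow(Add(w, -4), -1)), Mul(-91, Rational(1, 58))) = Add(Mul(-8, Pow(Add(-4, w), -1)), Rational(-91, 58)) = Add(Rational(-91, 58), Mul(-8, Pow(Add(-4, w), -1))))
Add(Function('R')(Function('J')(-5, -5), g), a) = Add(Mul(Rational(1, 58), Pow(Add(-4, 188), -1), Add(-100, Mul(-91, 188))), 23323) = Add(Mul(Rational(1, 58), Pow(184, -1), Add(-100, -17108)), 23323) = Add(Mul(Rational(1, 58), Rational(1, 184), -17208), 23323) = Add(Rational(-2151, 1334), 23323) = Rational(31110731, 1334)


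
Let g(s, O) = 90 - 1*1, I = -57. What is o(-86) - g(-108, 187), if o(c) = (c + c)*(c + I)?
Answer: 24507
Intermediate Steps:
o(c) = 2*c*(-57 + c) (o(c) = (c + c)*(c - 57) = (2*c)*(-57 + c) = 2*c*(-57 + c))
g(s, O) = 89 (g(s, O) = 90 - 1 = 89)
o(-86) - g(-108, 187) = 2*(-86)*(-57 - 86) - 1*89 = 2*(-86)*(-143) - 89 = 24596 - 89 = 24507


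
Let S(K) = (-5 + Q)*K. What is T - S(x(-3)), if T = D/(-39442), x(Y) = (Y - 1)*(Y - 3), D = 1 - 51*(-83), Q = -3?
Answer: 3784315/19721 ≈ 191.89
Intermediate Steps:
D = 4234 (D = 1 + 4233 = 4234)
x(Y) = (-1 + Y)*(-3 + Y)
S(K) = -8*K (S(K) = (-5 - 3)*K = -8*K)
T = -2117/19721 (T = 4234/(-39442) = 4234*(-1/39442) = -2117/19721 ≈ -0.10735)
T - S(x(-3)) = -2117/19721 - (-8)*(3 + (-3)² - 4*(-3)) = -2117/19721 - (-8)*(3 + 9 + 12) = -2117/19721 - (-8)*24 = -2117/19721 - 1*(-192) = -2117/19721 + 192 = 3784315/19721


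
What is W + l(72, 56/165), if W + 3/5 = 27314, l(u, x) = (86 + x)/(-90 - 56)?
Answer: 65796556/2409 ≈ 27313.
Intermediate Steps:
l(u, x) = -43/73 - x/146 (l(u, x) = (86 + x)/(-146) = (86 + x)*(-1/146) = -43/73 - x/146)
W = 136567/5 (W = -3/5 + 27314 = 136567/5 ≈ 27313.)
W + l(72, 56/165) = 136567/5 + (-43/73 - 28/(73*165)) = 136567/5 + (-43/73 - 1/146*56/165) = 136567/5 + (-43/73 - 28/12045) = 136567/5 - 7123/12045 = 65796556/2409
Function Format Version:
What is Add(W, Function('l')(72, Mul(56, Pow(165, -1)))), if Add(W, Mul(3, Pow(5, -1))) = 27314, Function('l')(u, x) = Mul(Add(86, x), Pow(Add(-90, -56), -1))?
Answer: Rational(65796556, 2409) ≈ 27313.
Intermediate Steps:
Function('l')(u, x) = Add(Rational(-43, 73), Mul(Rational(-1, 146), x)) (Function('l')(u, x) = Mul(Add(86, x), Pow(-146, -1)) = Mul(Add(86, x), Rational(-1, 146)) = Add(Rational(-43, 73), Mul(Rational(-1, 146), x)))
W = Rational(136567, 5) (W = Add(Rational(-3, 5), 27314) = Rational(136567, 5) ≈ 27313.)
Add(W, Function('l')(72, Mul(56, Pow(165, -1)))) = Add(Rational(136567, 5), Add(Rational(-43, 73), Mul(Rational(-1, 146), Mul(56, Pow(165, -1))))) = Add(Rational(136567, 5), Add(Rational(-43, 73), Mul(Rational(-1, 146), Mul(56, Rational(1, 165))))) = Add(Rational(136567, 5), Add(Rational(-43, 73), Mul(Rational(-1, 146), Rational(56, 165)))) = Add(Rational(136567, 5), Add(Rational(-43, 73), Rational(-28, 12045))) = Add(Rational(136567, 5), Rational(-7123, 12045)) = Rational(65796556, 2409)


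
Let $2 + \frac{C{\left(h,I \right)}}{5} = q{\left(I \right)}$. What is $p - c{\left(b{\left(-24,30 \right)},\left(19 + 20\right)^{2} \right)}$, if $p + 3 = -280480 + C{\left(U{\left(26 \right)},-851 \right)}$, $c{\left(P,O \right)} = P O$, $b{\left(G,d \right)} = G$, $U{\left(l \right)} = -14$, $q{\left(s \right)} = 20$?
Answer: $-243889$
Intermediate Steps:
$C{\left(h,I \right)} = 90$ ($C{\left(h,I \right)} = -10 + 5 \cdot 20 = -10 + 100 = 90$)
$c{\left(P,O \right)} = O P$
$p = -280393$ ($p = -3 + \left(-280480 + 90\right) = -3 - 280390 = -280393$)
$p - c{\left(b{\left(-24,30 \right)},\left(19 + 20\right)^{2} \right)} = -280393 - \left(19 + 20\right)^{2} \left(-24\right) = -280393 - 39^{2} \left(-24\right) = -280393 - 1521 \left(-24\right) = -280393 - -36504 = -280393 + 36504 = -243889$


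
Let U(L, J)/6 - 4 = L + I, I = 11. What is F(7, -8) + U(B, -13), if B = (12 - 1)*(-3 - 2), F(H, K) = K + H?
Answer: -241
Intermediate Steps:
F(H, K) = H + K
B = -55 (B = 11*(-5) = -55)
U(L, J) = 90 + 6*L (U(L, J) = 24 + 6*(L + 11) = 24 + 6*(11 + L) = 24 + (66 + 6*L) = 90 + 6*L)
F(7, -8) + U(B, -13) = (7 - 8) + (90 + 6*(-55)) = -1 + (90 - 330) = -1 - 240 = -241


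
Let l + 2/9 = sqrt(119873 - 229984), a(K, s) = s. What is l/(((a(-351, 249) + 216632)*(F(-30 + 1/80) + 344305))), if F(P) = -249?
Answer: -1/335786442012 + I*sqrt(110111)/74619209336 ≈ -2.9781e-12 + 4.447e-9*I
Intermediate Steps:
l = -2/9 + I*sqrt(110111) (l = -2/9 + sqrt(119873 - 229984) = -2/9 + sqrt(-110111) = -2/9 + I*sqrt(110111) ≈ -0.22222 + 331.83*I)
l/(((a(-351, 249) + 216632)*(F(-30 + 1/80) + 344305))) = (-2/9 + I*sqrt(110111))/(((249 + 216632)*(-249 + 344305))) = (-2/9 + I*sqrt(110111))/((216881*344056)) = (-2/9 + I*sqrt(110111))/74619209336 = (-2/9 + I*sqrt(110111))*(1/74619209336) = -1/335786442012 + I*sqrt(110111)/74619209336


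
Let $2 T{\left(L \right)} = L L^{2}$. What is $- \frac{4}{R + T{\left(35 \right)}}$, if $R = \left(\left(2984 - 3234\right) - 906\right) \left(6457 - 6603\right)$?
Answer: $- \frac{8}{380427} \approx -2.1029 \cdot 10^{-5}$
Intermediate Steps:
$R = 168776$ ($R = \left(\left(2984 - 3234\right) - 906\right) \left(-146\right) = \left(-250 - 906\right) \left(-146\right) = \left(-1156\right) \left(-146\right) = 168776$)
$T{\left(L \right)} = \frac{L^{3}}{2}$ ($T{\left(L \right)} = \frac{L L^{2}}{2} = \frac{L^{3}}{2}$)
$- \frac{4}{R + T{\left(35 \right)}} = - \frac{4}{168776 + \frac{35^{3}}{2}} = - \frac{4}{168776 + \frac{1}{2} \cdot 42875} = - \frac{4}{168776 + \frac{42875}{2}} = - \frac{4}{\frac{380427}{2}} = \left(-4\right) \frac{2}{380427} = - \frac{8}{380427}$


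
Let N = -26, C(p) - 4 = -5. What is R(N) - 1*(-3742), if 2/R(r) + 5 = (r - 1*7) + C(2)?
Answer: 145936/39 ≈ 3741.9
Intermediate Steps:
C(p) = -1 (C(p) = 4 - 5 = -1)
R(r) = 2/(-13 + r) (R(r) = 2/(-5 + ((r - 1*7) - 1)) = 2/(-5 + ((r - 7) - 1)) = 2/(-5 + ((-7 + r) - 1)) = 2/(-5 + (-8 + r)) = 2/(-13 + r))
R(N) - 1*(-3742) = 2/(-13 - 26) - 1*(-3742) = 2/(-39) + 3742 = 2*(-1/39) + 3742 = -2/39 + 3742 = 145936/39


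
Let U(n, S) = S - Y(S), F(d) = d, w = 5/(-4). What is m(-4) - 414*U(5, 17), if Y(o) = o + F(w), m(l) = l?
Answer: -1043/2 ≈ -521.50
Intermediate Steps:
w = -5/4 (w = 5*(-¼) = -5/4 ≈ -1.2500)
Y(o) = -5/4 + o (Y(o) = o - 5/4 = -5/4 + o)
U(n, S) = 5/4 (U(n, S) = S - (-5/4 + S) = S + (5/4 - S) = 5/4)
m(-4) - 414*U(5, 17) = -4 - 414*5/4 = -4 - 1035/2 = -1043/2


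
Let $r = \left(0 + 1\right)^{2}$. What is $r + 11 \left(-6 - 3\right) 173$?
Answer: $-17126$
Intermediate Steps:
$r = 1$ ($r = 1^{2} = 1$)
$r + 11 \left(-6 - 3\right) 173 = 1 + 11 \left(-6 - 3\right) 173 = 1 + 11 \left(-9\right) 173 = 1 - 17127 = -17126$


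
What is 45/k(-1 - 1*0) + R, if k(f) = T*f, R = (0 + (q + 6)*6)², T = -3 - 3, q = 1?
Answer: 3543/2 ≈ 1771.5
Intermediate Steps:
T = -6
R = 1764 (R = (0 + (1 + 6)*6)² = (0 + 7*6)² = (0 + 42)² = 42² = 1764)
k(f) = -6*f
45/k(-1 - 1*0) + R = 45/(-6*(-1 - 1*0)) + 1764 = 45/(-6*(-1 + 0)) + 1764 = 45/(-6*(-1)) + 1764 = 45/6 + 1764 = (⅙)*45 + 1764 = 15/2 + 1764 = 3543/2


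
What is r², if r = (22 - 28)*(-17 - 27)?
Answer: 69696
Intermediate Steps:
r = 264 (r = -6*(-44) = 264)
r² = 264² = 69696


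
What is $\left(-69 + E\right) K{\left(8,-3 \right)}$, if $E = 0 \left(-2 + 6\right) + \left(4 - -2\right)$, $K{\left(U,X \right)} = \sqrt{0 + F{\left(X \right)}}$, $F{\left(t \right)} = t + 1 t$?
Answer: $- 63 i \sqrt{6} \approx - 154.32 i$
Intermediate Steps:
$F{\left(t \right)} = 2 t$ ($F{\left(t \right)} = t + t = 2 t$)
$K{\left(U,X \right)} = \sqrt{2} \sqrt{X}$ ($K{\left(U,X \right)} = \sqrt{0 + 2 X} = \sqrt{2 X} = \sqrt{2} \sqrt{X}$)
$E = 6$ ($E = 0 \cdot 4 + \left(4 + 2\right) = 0 + 6 = 6$)
$\left(-69 + E\right) K{\left(8,-3 \right)} = \left(-69 + 6\right) \sqrt{2} \sqrt{-3} = - 63 \sqrt{2} i \sqrt{3} = - 63 i \sqrt{6}$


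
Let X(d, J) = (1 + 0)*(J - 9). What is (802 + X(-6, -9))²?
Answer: 614656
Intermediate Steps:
X(d, J) = -9 + J (X(d, J) = 1*(-9 + J) = -9 + J)
(802 + X(-6, -9))² = (802 + (-9 - 9))² = (802 - 18)² = 784² = 614656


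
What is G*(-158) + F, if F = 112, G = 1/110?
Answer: 6081/55 ≈ 110.56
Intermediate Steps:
G = 1/110 ≈ 0.0090909
G*(-158) + F = (1/110)*(-158) + 112 = -79/55 + 112 = 6081/55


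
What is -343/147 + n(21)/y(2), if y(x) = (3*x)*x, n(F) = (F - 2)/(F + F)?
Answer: -1157/504 ≈ -2.2956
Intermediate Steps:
n(F) = (-2 + F)/(2*F) (n(F) = (-2 + F)/((2*F)) = (-2 + F)*(1/(2*F)) = (-2 + F)/(2*F))
y(x) = 3*x²
-343/147 + n(21)/y(2) = -343/147 + ((½)*(-2 + 21)/21)/((3*2²)) = -343*1/147 + ((½)*(1/21)*19)/((3*4)) = -7/3 + (19/42)/12 = -7/3 + (19/42)*(1/12) = -7/3 + 19/504 = -1157/504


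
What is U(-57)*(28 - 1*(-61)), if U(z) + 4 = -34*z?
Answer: 172126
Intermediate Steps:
U(z) = -4 - 34*z
U(-57)*(28 - 1*(-61)) = (-4 - 34*(-57))*(28 - 1*(-61)) = (-4 + 1938)*(28 + 61) = 1934*89 = 172126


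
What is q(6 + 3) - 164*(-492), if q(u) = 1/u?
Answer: 726193/9 ≈ 80688.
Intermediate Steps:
q(6 + 3) - 164*(-492) = 1/(6 + 3) - 164*(-492) = 1/9 + 80688 = 726193/9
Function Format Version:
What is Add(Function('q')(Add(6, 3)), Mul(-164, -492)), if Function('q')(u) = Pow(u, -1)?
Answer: Rational(726193, 9) ≈ 80688.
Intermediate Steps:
Add(Function('q')(Add(6, 3)), Mul(-164, -492)) = Add(Pow(Add(6, 3), -1), Mul(-164, -492)) = Add(Pow(9, -1), 80688) = Add(Rational(1, 9), 80688) = Rational(726193, 9)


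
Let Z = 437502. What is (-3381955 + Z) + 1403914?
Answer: -1540539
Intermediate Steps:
(-3381955 + Z) + 1403914 = (-3381955 + 437502) + 1403914 = -2944453 + 1403914 = -1540539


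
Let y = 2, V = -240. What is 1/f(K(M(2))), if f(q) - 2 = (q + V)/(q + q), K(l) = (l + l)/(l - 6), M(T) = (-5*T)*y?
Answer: -2/151 ≈ -0.013245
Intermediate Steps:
M(T) = -10*T (M(T) = -5*T*2 = -10*T)
K(l) = 2*l/(-6 + l) (K(l) = (2*l)/(-6 + l) = 2*l/(-6 + l))
f(q) = 2 + (-240 + q)/(2*q) (f(q) = 2 + (q - 240)/(q + q) = 2 + (-240 + q)/((2*q)) = 2 + (-240 + q)*(1/(2*q)) = 2 + (-240 + q)/(2*q))
1/f(K(M(2))) = 1/(5/2 - 120/(2*(-10*2)/(-6 - 10*2))) = 1/(5/2 - 120/(2*(-20)/(-6 - 20))) = 1/(5/2 - 120/(2*(-20)/(-26))) = 1/(5/2 - 120/(2*(-20)*(-1/26))) = 1/(5/2 - 120/20/13) = 1/(5/2 - 120*13/20) = 1/(5/2 - 78) = 1/(-151/2) = -2/151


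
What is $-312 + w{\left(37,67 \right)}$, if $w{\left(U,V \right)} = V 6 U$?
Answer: $14562$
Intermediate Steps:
$w{\left(U,V \right)} = 6 U V$ ($w{\left(U,V \right)} = 6 V U = 6 U V$)
$-312 + w{\left(37,67 \right)} = -312 + 6 \cdot 37 \cdot 67 = -312 + 14874 = 14562$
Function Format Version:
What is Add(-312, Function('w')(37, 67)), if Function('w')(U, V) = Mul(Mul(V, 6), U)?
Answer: 14562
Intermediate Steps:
Function('w')(U, V) = Mul(6, U, V) (Function('w')(U, V) = Mul(Mul(6, V), U) = Mul(6, U, V))
Add(-312, Function('w')(37, 67)) = Add(-312, Mul(6, 37, 67)) = Add(-312, 14874) = 14562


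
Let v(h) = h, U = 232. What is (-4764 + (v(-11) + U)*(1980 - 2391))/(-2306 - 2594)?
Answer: 19119/980 ≈ 19.509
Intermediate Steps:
(-4764 + (v(-11) + U)*(1980 - 2391))/(-2306 - 2594) = (-4764 + (-11 + 232)*(1980 - 2391))/(-2306 - 2594) = (-4764 + 221*(-411))/(-4900) = (-4764 - 90831)*(-1/4900) = -95595*(-1/4900) = 19119/980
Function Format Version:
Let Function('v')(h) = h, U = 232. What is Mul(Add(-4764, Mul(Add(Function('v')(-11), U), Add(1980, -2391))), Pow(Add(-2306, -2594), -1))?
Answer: Rational(19119, 980) ≈ 19.509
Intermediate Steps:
Mul(Add(-4764, Mul(Add(Function('v')(-11), U), Add(1980, -2391))), Pow(Add(-2306, -2594), -1)) = Mul(Add(-4764, Mul(Add(-11, 232), Add(1980, -2391))), Pow(Add(-2306, -2594), -1)) = Mul(Add(-4764, Mul(221, -411)), Pow(-4900, -1)) = Mul(Add(-4764, -90831), Rational(-1, 4900)) = Mul(-95595, Rational(-1, 4900)) = Rational(19119, 980)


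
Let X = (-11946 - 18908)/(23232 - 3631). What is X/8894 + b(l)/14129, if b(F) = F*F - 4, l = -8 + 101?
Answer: 753329050232/1231563426463 ≈ 0.61168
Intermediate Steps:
l = 93
X = -30854/19601 ≈ -1.5741
b(F) = -4 + F² (b(F) = F² - 4 = -4 + F²)
X/8894 + b(l)/14129 = -30854/19601/8894 + (-4 + 93²)/14129 = -30854/19601*1/8894 + (-4 + 8649)*(1/14129) = -15427/87165647 + 8645*(1/14129) = -15427/87165647 + 8645/14129 = 753329050232/1231563426463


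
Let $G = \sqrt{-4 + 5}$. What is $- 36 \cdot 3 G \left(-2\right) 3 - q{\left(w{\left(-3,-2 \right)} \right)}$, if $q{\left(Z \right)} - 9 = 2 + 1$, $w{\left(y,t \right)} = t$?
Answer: $636$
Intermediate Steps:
$q{\left(Z \right)} = 12$ ($q{\left(Z \right)} = 9 + \left(2 + 1\right) = 9 + 3 = 12$)
$G = 1$ ($G = \sqrt{1} = 1$)
$- 36 \cdot 3 G \left(-2\right) 3 - q{\left(w{\left(-3,-2 \right)} \right)} = - 36 \cdot 3 \cdot 1 \left(-2\right) 3 - 12 = - 36 \cdot 3 \left(-2\right) 3 - 12 = - 36 \left(\left(-6\right) 3\right) - 12 = \left(-36\right) \left(-18\right) - 12 = 648 - 12 = 636$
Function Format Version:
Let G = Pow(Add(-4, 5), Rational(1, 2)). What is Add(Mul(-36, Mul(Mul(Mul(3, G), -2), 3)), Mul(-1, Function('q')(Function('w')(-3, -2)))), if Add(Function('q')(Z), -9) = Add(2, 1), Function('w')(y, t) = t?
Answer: 636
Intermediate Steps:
Function('q')(Z) = 12 (Function('q')(Z) = Add(9, Add(2, 1)) = Add(9, 3) = 12)
G = 1 (G = Pow(1, Rational(1, 2)) = 1)
Add(Mul(-36, Mul(Mul(Mul(3, G), -2), 3)), Mul(-1, Function('q')(Function('w')(-3, -2)))) = Add(Mul(-36, Mul(Mul(Mul(3, 1), -2), 3)), Mul(-1, 12)) = Add(Mul(-36, Mul(Mul(3, -2), 3)), -12) = Add(Mul(-36, Mul(-6, 3)), -12) = Add(Mul(-36, -18), -12) = Add(648, -12) = 636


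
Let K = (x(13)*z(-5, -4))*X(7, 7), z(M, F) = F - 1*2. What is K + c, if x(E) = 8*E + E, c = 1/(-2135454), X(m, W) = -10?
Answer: 14990887079/2135454 ≈ 7020.0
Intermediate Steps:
c = -1/2135454 ≈ -4.6828e-7
z(M, F) = -2 + F (z(M, F) = F - 2 = -2 + F)
x(E) = 9*E
K = 7020 (K = ((9*13)*(-2 - 4))*(-10) = (117*(-6))*(-10) = -702*(-10) = 7020)
K + c = 7020 - 1/2135454 = 14990887079/2135454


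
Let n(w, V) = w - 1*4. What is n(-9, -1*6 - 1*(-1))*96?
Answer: -1248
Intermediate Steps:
n(w, V) = -4 + w (n(w, V) = w - 4 = -4 + w)
n(-9, -1*6 - 1*(-1))*96 = (-4 - 9)*96 = -13*96 = -1248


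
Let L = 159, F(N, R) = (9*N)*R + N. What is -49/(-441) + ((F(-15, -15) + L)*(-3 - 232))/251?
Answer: -4587184/2259 ≈ -2030.6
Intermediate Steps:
F(N, R) = N + 9*N*R (F(N, R) = 9*N*R + N = N + 9*N*R)
-49/(-441) + ((F(-15, -15) + L)*(-3 - 232))/251 = -49/(-441) + ((-15*(1 + 9*(-15)) + 159)*(-3 - 232))/251 = -49*(-1/441) + ((-15*(1 - 135) + 159)*(-235))*(1/251) = 1/9 + ((-15*(-134) + 159)*(-235))*(1/251) = 1/9 + ((2010 + 159)*(-235))*(1/251) = 1/9 + (2169*(-235))*(1/251) = 1/9 - 509715*1/251 = 1/9 - 509715/251 = -4587184/2259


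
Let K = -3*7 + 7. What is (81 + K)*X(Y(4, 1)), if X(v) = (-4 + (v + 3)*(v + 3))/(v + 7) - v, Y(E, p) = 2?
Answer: 67/3 ≈ 22.333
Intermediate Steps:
K = -14 (K = -21 + 7 = -14)
X(v) = -v + (-4 + (3 + v)**2)/(7 + v) (X(v) = (-4 + (3 + v)*(3 + v))/(7 + v) - v = (-4 + (3 + v)**2)/(7 + v) - v = -v + (-4 + (3 + v)**2)/(7 + v))
(81 + K)*X(Y(4, 1)) = (81 - 14)*((5 - 1*2)/(7 + 2)) = 67*((5 - 2)/9) = 67*((1/9)*3) = 67*(1/3) = 67/3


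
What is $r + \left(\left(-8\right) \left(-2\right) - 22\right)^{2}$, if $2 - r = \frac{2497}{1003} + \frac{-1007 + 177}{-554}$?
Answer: $\frac{9449664}{277831} \approx 34.012$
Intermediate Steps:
$r = - \frac{552252}{277831}$ ($r = 2 - \left(\frac{2497}{1003} + \frac{-1007 + 177}{-554}\right) = 2 - \left(2497 \cdot \frac{1}{1003} - - \frac{415}{277}\right) = 2 - \left(\frac{2497}{1003} + \frac{415}{277}\right) = 2 - \frac{1107914}{277831} = - \frac{552252}{277831} \approx -1.9877$)
$r + \left(\left(-8\right) \left(-2\right) - 22\right)^{2} = - \frac{552252}{277831} + \left(\left(-8\right) \left(-2\right) - 22\right)^{2} = - \frac{552252}{277831} + \left(16 - 22\right)^{2} = - \frac{552252}{277831} + \left(-6\right)^{2} = - \frac{552252}{277831} + 36 = \frac{9449664}{277831}$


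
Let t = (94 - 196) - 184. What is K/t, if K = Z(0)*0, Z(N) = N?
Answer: 0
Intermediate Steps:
t = -286 (t = -102 - 184 = -286)
K = 0 (K = 0*0 = 0)
K/t = 0/(-286) = 0*(-1/286) = 0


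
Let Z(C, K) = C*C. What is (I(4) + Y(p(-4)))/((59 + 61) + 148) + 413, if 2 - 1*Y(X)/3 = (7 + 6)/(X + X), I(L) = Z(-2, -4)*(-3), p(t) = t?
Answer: 885463/2144 ≈ 413.00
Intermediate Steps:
Z(C, K) = C²
I(L) = -12 (I(L) = (-2)²*(-3) = 4*(-3) = -12)
Y(X) = 6 - 39/(2*X) (Y(X) = 6 - 3*(7 + 6)/(X + X) = 6 - 39/(2*X))
(I(4) + Y(p(-4)))/((59 + 61) + 148) + 413 = (-12 + (6 - 39/2/(-4)))/((59 + 61) + 148) + 413 = (-12 + (6 - 39/2*(-¼)))/(120 + 148) + 413 = (-12 + (6 + 39/8))/268 + 413 = (-12 + 87/8)*(1/268) + 413 = -9/8*1/268 + 413 = -9/2144 + 413 = 885463/2144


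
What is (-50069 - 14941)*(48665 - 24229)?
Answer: -1588584360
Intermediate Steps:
(-50069 - 14941)*(48665 - 24229) = -65010*24436 = -1588584360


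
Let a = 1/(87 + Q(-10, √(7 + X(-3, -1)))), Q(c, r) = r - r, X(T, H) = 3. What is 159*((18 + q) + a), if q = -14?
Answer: 18497/29 ≈ 637.83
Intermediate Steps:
Q(c, r) = 0
a = 1/87 (a = 1/(87 + 0) = 1/87 ≈ 0.011494)
159*((18 + q) + a) = 159*((18 - 14) + 1/87) = 159*(4 + 1/87) = 159*(349/87) = 18497/29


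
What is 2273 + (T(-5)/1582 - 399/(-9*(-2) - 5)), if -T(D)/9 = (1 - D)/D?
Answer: 115288601/51415 ≈ 2242.3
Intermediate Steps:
T(D) = -9*(1 - D)/D
2273 + (T(-5)/1582 - 399/(-9*(-2) - 5)) = 2273 + ((9 - 9/(-5))/1582 - 399/(-9*(-2) - 5)) = 2273 + ((9 - 9*(-⅕))*(1/1582) - 399/(18 - 5)) = 2273 + ((9 + 9/5)*(1/1582) - 399/13) = 2273 + ((54/5)*(1/1582) - 399*1/13) = 2273 + (27/3955 - 399/13) = 2273 - 1577694/51415 = 115288601/51415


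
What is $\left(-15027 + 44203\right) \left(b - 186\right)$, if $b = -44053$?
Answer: $-1290717064$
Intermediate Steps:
$\left(-15027 + 44203\right) \left(b - 186\right) = \left(-15027 + 44203\right) \left(-44053 - 186\right) = 29176 \left(-44239\right) = -1290717064$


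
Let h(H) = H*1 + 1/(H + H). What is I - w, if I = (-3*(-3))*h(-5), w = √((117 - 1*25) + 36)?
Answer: -459/10 - 8*√2 ≈ -57.214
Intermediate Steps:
h(H) = H + 1/(2*H)
w = 8*√2 (w = √((117 - 25) + 36) = √(92 + 36) = √128 = 8*√2 ≈ 11.314)
I = -459/10 (I = (-3*(-3))*(-5 + (½)/(-5)) = 9*(-5 + (½)*(-⅕)) = 9*(-5 - ⅒) = 9*(-51/10) = -459/10 ≈ -45.900)
I - w = -459/10 - 8*√2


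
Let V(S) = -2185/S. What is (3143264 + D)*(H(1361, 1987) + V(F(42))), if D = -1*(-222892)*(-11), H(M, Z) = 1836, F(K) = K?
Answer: 8634737334/7 ≈ 1.2335e+9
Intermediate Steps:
D = -2451812 (D = 222892*(-11) = -2451812)
(3143264 + D)*(H(1361, 1987) + V(F(42))) = (3143264 - 2451812)*(1836 - 2185/42) = 691452*(1836 - 2185*1/42) = 691452*(1836 - 2185/42) = 691452*(74927/42) = 8634737334/7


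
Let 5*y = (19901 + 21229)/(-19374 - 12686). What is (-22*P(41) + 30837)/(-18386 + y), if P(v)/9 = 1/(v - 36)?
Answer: -493682322/294731693 ≈ -1.6750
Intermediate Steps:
P(v) = 9/(-36 + v) (P(v) = 9/(v - 36) = 9/(-36 + v))
y = -4113/16030 (y = ((19901 + 21229)/(-19374 - 12686))/5 = (41130/(-32060))/5 = (41130*(-1/32060))/5 = (⅕)*(-4113/3206) = -4113/16030 ≈ -0.25658)
(-22*P(41) + 30837)/(-18386 + y) = (-198/(-36 + 41) + 30837)/(-18386 - 4113/16030) = (-198/5 + 30837)/(-294731693/16030) = (-198/5 + 30837)*(-16030/294731693) = (153987/5)*(-16030/294731693) = -493682322/294731693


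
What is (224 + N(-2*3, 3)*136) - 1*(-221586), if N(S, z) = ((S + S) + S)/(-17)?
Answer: 221954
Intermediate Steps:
N(S, z) = -3*S/17 (N(S, z) = (2*S + S)*(-1/17) = (3*S)*(-1/17) = -3*S/17)
(224 + N(-2*3, 3)*136) - 1*(-221586) = (224 - (-6)*3/17*136) - 1*(-221586) = (224 - 3/17*(-6)*136) + 221586 = (224 + (18/17)*136) + 221586 = (224 + 144) + 221586 = 368 + 221586 = 221954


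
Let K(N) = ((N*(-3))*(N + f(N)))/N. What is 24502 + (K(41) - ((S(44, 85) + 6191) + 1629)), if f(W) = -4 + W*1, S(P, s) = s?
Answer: 16363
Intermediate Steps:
f(W) = -4 + W
K(N) = 12 - 6*N (K(N) = ((N*(-3))*(N + (-4 + N)))/N = ((-3*N)*(-4 + 2*N))/N = (-3*N*(-4 + 2*N))/N = 12 - 6*N)
24502 + (K(41) - ((S(44, 85) + 6191) + 1629)) = 24502 + ((12 - 6*41) - ((85 + 6191) + 1629)) = 24502 + ((12 - 246) - (6276 + 1629)) = 24502 + (-234 - 1*7905) = 24502 + (-234 - 7905) = 24502 - 8139 = 16363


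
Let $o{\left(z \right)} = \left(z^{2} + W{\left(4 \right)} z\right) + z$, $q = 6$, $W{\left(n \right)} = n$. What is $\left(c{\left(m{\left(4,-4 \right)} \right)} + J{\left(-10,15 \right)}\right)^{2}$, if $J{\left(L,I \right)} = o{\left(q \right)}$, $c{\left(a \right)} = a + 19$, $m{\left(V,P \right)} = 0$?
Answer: $7225$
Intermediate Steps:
$c{\left(a \right)} = 19 + a$
$o{\left(z \right)} = z^{2} + 5 z$ ($o{\left(z \right)} = \left(z^{2} + 4 z\right) + z = z^{2} + 5 z$)
$J{\left(L,I \right)} = 66$ ($J{\left(L,I \right)} = 6 \left(5 + 6\right) = 6 \cdot 11 = 66$)
$\left(c{\left(m{\left(4,-4 \right)} \right)} + J{\left(-10,15 \right)}\right)^{2} = \left(\left(19 + 0\right) + 66\right)^{2} = \left(19 + 66\right)^{2} = 85^{2} = 7225$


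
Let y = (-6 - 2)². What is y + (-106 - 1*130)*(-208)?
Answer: 49152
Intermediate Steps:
y = 64 (y = (-8)² = 64)
y + (-106 - 1*130)*(-208) = 64 + (-106 - 1*130)*(-208) = 64 + (-106 - 130)*(-208) = 64 - 236*(-208) = 64 + 49088 = 49152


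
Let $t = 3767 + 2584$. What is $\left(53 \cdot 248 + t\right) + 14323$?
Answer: $33818$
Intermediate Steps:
$t = 6351$
$\left(53 \cdot 248 + t\right) + 14323 = \left(53 \cdot 248 + 6351\right) + 14323 = \left(13144 + 6351\right) + 14323 = 19495 + 14323 = 33818$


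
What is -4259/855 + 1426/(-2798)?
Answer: -6567956/1196145 ≈ -5.4909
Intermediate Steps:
-4259/855 + 1426/(-2798) = -4259*1/855 + 1426*(-1/2798) = -4259/855 - 713/1399 = -6567956/1196145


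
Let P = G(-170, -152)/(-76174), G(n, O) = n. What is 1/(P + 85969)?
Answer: 38087/3274301388 ≈ 1.1632e-5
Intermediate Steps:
P = 85/38087 (P = -170/(-76174) = -170*(-1/76174) = 85/38087 ≈ 0.0022317)
1/(P + 85969) = 1/(85/38087 + 85969) = 1/(3274301388/38087) = 38087/3274301388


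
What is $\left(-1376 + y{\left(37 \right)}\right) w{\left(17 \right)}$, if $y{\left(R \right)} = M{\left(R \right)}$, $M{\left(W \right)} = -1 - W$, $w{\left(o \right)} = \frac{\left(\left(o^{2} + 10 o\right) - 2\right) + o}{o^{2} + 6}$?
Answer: $- \frac{670236}{295} \approx -2272.0$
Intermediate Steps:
$w{\left(o \right)} = \frac{-2 + o^{2} + 11 o}{6 + o^{2}}$ ($w{\left(o \right)} = \frac{\left(-2 + o^{2} + 10 o\right) + o}{6 + o^{2}} = \frac{-2 + o^{2} + 11 o}{6 + o^{2}}$)
$y{\left(R \right)} = -1 - R$
$\left(-1376 + y{\left(37 \right)}\right) w{\left(17 \right)} = \left(-1376 - 38\right) \frac{-2 + 17^{2} + 11 \cdot 17}{6 + 17^{2}} = \left(-1376 - 38\right) \frac{-2 + 289 + 187}{6 + 289} = \left(-1376 - 38\right) \frac{1}{295} \cdot 474 = - 1414 \cdot \frac{1}{295} \cdot 474 = \left(-1414\right) \frac{474}{295} = - \frac{670236}{295}$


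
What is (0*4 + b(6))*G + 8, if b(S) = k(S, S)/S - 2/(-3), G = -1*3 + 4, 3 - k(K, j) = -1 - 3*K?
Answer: 37/3 ≈ 12.333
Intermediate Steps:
k(K, j) = 4 + 3*K (k(K, j) = 3 - (-1 - 3*K) = 3 + (1 + 3*K) = 4 + 3*K)
G = 1 (G = -3 + 4 = 1)
b(S) = ⅔ + (4 + 3*S)/S (b(S) = (4 + 3*S)/S - 2/(-3) = (4 + 3*S)/S - 2*(-⅓) = (4 + 3*S)/S + ⅔ = ⅔ + (4 + 3*S)/S)
(0*4 + b(6))*G + 8 = (0*4 + (11/3 + 4/6))*1 + 8 = (0 + (11/3 + 4*(⅙)))*1 + 8 = (0 + (11/3 + ⅔))*1 + 8 = (0 + 13/3)*1 + 8 = (13/3)*1 + 8 = 13/3 + 8 = 37/3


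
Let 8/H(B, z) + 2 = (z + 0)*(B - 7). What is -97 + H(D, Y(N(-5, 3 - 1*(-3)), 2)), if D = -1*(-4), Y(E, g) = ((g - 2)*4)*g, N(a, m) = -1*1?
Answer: -101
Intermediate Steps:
N(a, m) = -1
Y(E, g) = g*(-8 + 4*g) (Y(E, g) = ((-2 + g)*4)*g = (-8 + 4*g)*g = g*(-8 + 4*g))
D = 4
H(B, z) = 8/(-2 + z*(-7 + B)) (H(B, z) = 8/(-2 + (z + 0)*(B - 7)) = 8/(-2 + z*(-7 + B)))
-97 + H(D, Y(N(-5, 3 - 1*(-3)), 2)) = -97 + 8/(-2 - 28*2*(-2 + 2) + 4*(4*2*(-2 + 2))) = -97 + 8/(-2 - 28*2*0 + 4*(4*2*0)) = -97 + 8/(-2 - 7*0 + 4*0) = -97 + 8/(-2 + 0 + 0) = -97 + 8/(-2) = -97 + 8*(-1/2) = -97 - 4 = -101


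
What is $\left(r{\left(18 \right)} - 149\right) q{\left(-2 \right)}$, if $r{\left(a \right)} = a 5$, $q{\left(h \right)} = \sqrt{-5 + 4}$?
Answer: $- 59 i \approx - 59.0 i$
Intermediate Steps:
$q{\left(h \right)} = i$ ($q{\left(h \right)} = \sqrt{-1} = i$)
$r{\left(a \right)} = 5 a$
$\left(r{\left(18 \right)} - 149\right) q{\left(-2 \right)} = \left(5 \cdot 18 - 149\right) i = \left(90 - 149\right) i = - 59 i$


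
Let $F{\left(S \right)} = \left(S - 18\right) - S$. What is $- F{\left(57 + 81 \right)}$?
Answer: $18$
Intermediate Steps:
$F{\left(S \right)} = -18$ ($F{\left(S \right)} = \left(-18 + S\right) - S = -18$)
$- F{\left(57 + 81 \right)} = \left(-1\right) \left(-18\right) = 18$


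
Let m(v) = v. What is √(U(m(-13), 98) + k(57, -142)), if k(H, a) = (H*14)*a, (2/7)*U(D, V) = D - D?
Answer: 2*I*√28329 ≈ 336.62*I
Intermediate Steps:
U(D, V) = 0 (U(D, V) = 7*(D - D)/2 = (7/2)*0 = 0)
k(H, a) = 14*H*a (k(H, a) = (14*H)*a = 14*H*a)
√(U(m(-13), 98) + k(57, -142)) = √(0 + 14*57*(-142)) = √(0 - 113316) = √(-113316) = 2*I*√28329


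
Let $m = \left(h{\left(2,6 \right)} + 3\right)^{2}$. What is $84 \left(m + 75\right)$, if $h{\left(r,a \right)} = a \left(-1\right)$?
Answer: $7056$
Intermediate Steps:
$h{\left(r,a \right)} = - a$
$m = 9$ ($m = \left(\left(-1\right) 6 + 3\right)^{2} = \left(-6 + 3\right)^{2} = \left(-3\right)^{2} = 9$)
$84 \left(m + 75\right) = 84 \left(9 + 75\right) = 84 \cdot 84 = 7056$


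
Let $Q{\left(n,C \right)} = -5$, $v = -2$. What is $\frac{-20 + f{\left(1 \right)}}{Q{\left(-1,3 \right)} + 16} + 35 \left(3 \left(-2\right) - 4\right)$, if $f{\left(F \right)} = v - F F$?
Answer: $- \frac{3873}{11} \approx -352.09$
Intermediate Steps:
$f{\left(F \right)} = -2 - F^{2}$ ($f{\left(F \right)} = -2 - F F = -2 - F^{2}$)
$\frac{-20 + f{\left(1 \right)}}{Q{\left(-1,3 \right)} + 16} + 35 \left(3 \left(-2\right) - 4\right) = \frac{-20 - 3}{-5 + 16} + 35 \left(3 \left(-2\right) - 4\right) = \frac{-20 - 3}{11} + 35 \left(-6 - 4\right) = \left(-20 - 3\right) \frac{1}{11} + 35 \left(-10\right) = \left(-20 - 3\right) \frac{1}{11} - 350 = \left(-23\right) \frac{1}{11} - 350 = - \frac{23}{11} - 350 = - \frac{3873}{11}$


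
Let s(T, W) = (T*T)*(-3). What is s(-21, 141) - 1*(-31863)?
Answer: 30540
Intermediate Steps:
s(T, W) = -3*T² (s(T, W) = T²*(-3) = -3*T²)
s(-21, 141) - 1*(-31863) = -3*(-21)² - 1*(-31863) = -3*441 + 31863 = -1323 + 31863 = 30540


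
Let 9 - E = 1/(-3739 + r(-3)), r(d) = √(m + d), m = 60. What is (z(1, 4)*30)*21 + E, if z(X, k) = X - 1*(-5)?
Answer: 52970466235/13980064 + √57/13980064 ≈ 3789.0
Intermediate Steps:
z(X, k) = 5 + X (z(X, k) = X + 5 = 5 + X)
r(d) = √(60 + d)
E = 9 - 1/(-3739 + √57) (E = 9 - 1/(-3739 + √(60 - 3)) = 9 - 1/(-3739 + √57) ≈ 9.0003)
(z(1, 4)*30)*21 + E = ((5 + 1)*30)*21 + (125824315/13980064 + √57/13980064) = (6*30)*21 + (125824315/13980064 + √57/13980064) = 180*21 + (125824315/13980064 + √57/13980064) = 3780 + (125824315/13980064 + √57/13980064) = 52970466235/13980064 + √57/13980064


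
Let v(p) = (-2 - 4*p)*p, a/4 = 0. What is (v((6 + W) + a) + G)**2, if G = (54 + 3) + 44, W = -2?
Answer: 841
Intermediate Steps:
a = 0 (a = 4*0 = 0)
v(p) = p*(-2 - 4*p)
G = 101 (G = 57 + 44 = 101)
(v((6 + W) + a) + G)**2 = (-2*((6 - 2) + 0)*(1 + 2*((6 - 2) + 0)) + 101)**2 = (-2*(4 + 0)*(1 + 2*(4 + 0)) + 101)**2 = (-2*4*(1 + 2*4) + 101)**2 = (-2*4*(1 + 8) + 101)**2 = (-2*4*9 + 101)**2 = (-72 + 101)**2 = 29**2 = 841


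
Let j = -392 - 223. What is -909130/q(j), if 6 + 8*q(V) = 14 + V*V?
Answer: -7273040/378233 ≈ -19.229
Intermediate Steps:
j = -615
q(V) = 1 + V²/8 (q(V) = -¾ + (14 + V*V)/8 = -¾ + (14 + V²)/8 = -¾ + (7/4 + V²/8) = 1 + V²/8)
-909130/q(j) = -909130/(1 + (⅛)*(-615)²) = -909130/(1 + (⅛)*378225) = -909130/(1 + 378225/8) = -909130/378233/8 = -909130*8/378233 = -7273040/378233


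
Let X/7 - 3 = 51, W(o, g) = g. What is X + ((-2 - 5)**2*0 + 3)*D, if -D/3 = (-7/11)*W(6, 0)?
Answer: 378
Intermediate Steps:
X = 378 (X = 21 + 7*51 = 21 + 357 = 378)
D = 0 (D = -3*(-7/11)*0 = -3*(-7*1/11)*0 = -(-21)*0/11 = -3*0 = 0)
X + ((-2 - 5)**2*0 + 3)*D = 378 + ((-2 - 5)**2*0 + 3)*0 = 378 + ((-7)**2*0 + 3)*0 = 378 + (49*0 + 3)*0 = 378 + (0 + 3)*0 = 378 + 3*0 = 378 + 0 = 378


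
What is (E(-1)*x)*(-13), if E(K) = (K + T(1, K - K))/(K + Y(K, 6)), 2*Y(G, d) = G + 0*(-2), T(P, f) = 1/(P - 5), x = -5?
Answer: 325/6 ≈ 54.167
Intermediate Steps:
T(P, f) = 1/(-5 + P)
Y(G, d) = G/2 (Y(G, d) = (G + 0*(-2))/2 = (G + 0)/2 = G/2)
E(K) = 2*(-¼ + K)/(3*K) (E(K) = (K + 1/(-5 + 1))/(K + K/2) = (K + 1/(-4))/((3*K/2)) = (K - ¼)*(2/(3*K)) = (-¼ + K)*(2/(3*K)) = 2*(-¼ + K)/(3*K))
(E(-1)*x)*(-13) = (((⅙)*(-1 + 4*(-1))/(-1))*(-5))*(-13) = (((⅙)*(-1)*(-1 - 4))*(-5))*(-13) = (((⅙)*(-1)*(-5))*(-5))*(-13) = ((⅚)*(-5))*(-13) = -25/6*(-13) = 325/6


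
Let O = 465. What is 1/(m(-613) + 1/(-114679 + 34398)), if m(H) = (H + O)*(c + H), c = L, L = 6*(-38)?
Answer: 80281/9992415507 ≈ 8.0342e-6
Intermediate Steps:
L = -228
c = -228
m(H) = (-228 + H)*(465 + H) (m(H) = (H + 465)*(-228 + H) = (465 + H)*(-228 + H) = (-228 + H)*(465 + H))
1/(m(-613) + 1/(-114679 + 34398)) = 1/((-106020 + (-613)**2 + 237*(-613)) + 1/(-114679 + 34398)) = 1/((-106020 + 375769 - 145281) + 1/(-80281)) = 1/(124468 - 1/80281) = 1/(9992415507/80281) = 80281/9992415507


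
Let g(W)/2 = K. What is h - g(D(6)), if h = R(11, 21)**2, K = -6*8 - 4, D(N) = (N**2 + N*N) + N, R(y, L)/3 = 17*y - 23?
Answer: 242168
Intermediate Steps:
R(y, L) = -69 + 51*y (R(y, L) = 3*(17*y - 23) = 3*(-23 + 17*y) = -69 + 51*y)
D(N) = N + 2*N**2 (D(N) = (N**2 + N**2) + N = 2*N**2 + N = N + 2*N**2)
K = -52 (K = -48 - 4 = -52)
g(W) = -104 (g(W) = 2*(-52) = -104)
h = 242064 (h = (-69 + 51*11)**2 = (-69 + 561)**2 = 492**2 = 242064)
h - g(D(6)) = 242064 - 1*(-104) = 242064 + 104 = 242168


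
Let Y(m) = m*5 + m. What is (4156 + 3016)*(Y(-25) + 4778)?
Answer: 33192016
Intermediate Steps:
Y(m) = 6*m (Y(m) = 5*m + m = 6*m)
(4156 + 3016)*(Y(-25) + 4778) = (4156 + 3016)*(6*(-25) + 4778) = 7172*(-150 + 4778) = 7172*4628 = 33192016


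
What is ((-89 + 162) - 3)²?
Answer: 4900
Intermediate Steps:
((-89 + 162) - 3)² = (73 - 3)² = 70² = 4900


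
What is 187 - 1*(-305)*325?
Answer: 99312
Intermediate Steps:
187 - 1*(-305)*325 = 187 + 305*325 = 187 + 99125 = 99312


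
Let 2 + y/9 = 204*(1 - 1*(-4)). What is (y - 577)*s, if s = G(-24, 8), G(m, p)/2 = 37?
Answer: 635290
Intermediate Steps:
G(m, p) = 74 (G(m, p) = 2*37 = 74)
s = 74
y = 9162 (y = -18 + 9*(204*(1 - 1*(-4))) = -18 + 9*(204*(1 + 4)) = -18 + 9*(204*5) = -18 + 9*1020 = -18 + 9180 = 9162)
(y - 577)*s = (9162 - 577)*74 = 8585*74 = 635290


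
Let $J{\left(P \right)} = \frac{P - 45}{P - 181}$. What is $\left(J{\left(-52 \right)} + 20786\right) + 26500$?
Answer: $\frac{11017735}{233} \approx 47286.0$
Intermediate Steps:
$J{\left(P \right)} = \frac{-45 + P}{-181 + P}$
$\left(J{\left(-52 \right)} + 20786\right) + 26500 = \left(\frac{-45 - 52}{-181 - 52} + 20786\right) + 26500 = \left(\frac{1}{-233} \left(-97\right) + 20786\right) + 26500 = \left(\left(- \frac{1}{233}\right) \left(-97\right) + 20786\right) + 26500 = \left(\frac{97}{233} + 20786\right) + 26500 = \frac{4843235}{233} + 26500 = \frac{11017735}{233}$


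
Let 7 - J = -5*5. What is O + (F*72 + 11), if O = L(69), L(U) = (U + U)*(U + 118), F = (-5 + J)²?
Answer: 78305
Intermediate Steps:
J = 32 (J = 7 - (-5)*5 = 7 - 1*(-25) = 7 + 25 = 32)
F = 729 (F = (-5 + 32)² = 27² = 729)
L(U) = 2*U*(118 + U) (L(U) = (2*U)*(118 + U) = 2*U*(118 + U))
O = 25806 (O = 2*69*(118 + 69) = 2*69*187 = 25806)
O + (F*72 + 11) = 25806 + (729*72 + 11) = 25806 + (52488 + 11) = 25806 + 52499 = 78305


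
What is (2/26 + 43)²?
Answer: 313600/169 ≈ 1855.6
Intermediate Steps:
(2/26 + 43)² = (2*(1/26) + 43)² = (1/13 + 43)² = (560/13)² = 313600/169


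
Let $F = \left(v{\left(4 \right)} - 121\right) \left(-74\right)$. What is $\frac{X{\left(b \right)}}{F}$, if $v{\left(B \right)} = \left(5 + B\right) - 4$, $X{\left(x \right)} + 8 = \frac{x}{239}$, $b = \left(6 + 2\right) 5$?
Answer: $- \frac{234}{256447} \approx -0.00091247$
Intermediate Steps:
$b = 40$ ($b = 8 \cdot 5 = 40$)
$X{\left(x \right)} = -8 + \frac{x}{239}$
$v{\left(B \right)} = 1 + B$
$F = 8584$ ($F = \left(\left(1 + 4\right) - 121\right) \left(-74\right) = \left(5 - 121\right) \left(-74\right) = \left(-116\right) \left(-74\right) = 8584$)
$\frac{X{\left(b \right)}}{F} = \frac{-8 + \frac{1}{239} \cdot 40}{8584} = \left(-8 + \frac{40}{239}\right) \frac{1}{8584} = \left(- \frac{1872}{239}\right) \frac{1}{8584} = - \frac{234}{256447}$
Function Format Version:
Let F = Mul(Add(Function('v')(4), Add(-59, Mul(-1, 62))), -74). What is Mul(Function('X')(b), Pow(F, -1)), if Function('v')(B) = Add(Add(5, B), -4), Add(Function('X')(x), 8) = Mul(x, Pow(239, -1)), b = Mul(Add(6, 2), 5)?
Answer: Rational(-234, 256447) ≈ -0.00091247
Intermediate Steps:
b = 40 (b = Mul(8, 5) = 40)
Function('X')(x) = Add(-8, Mul(Rational(1, 239), x)) (Function('X')(x) = Add(-8, Mul(x, Pow(239, -1))) = Add(-8, Mul(x, Rational(1, 239))) = Add(-8, Mul(Rational(1, 239), x)))
Function('v')(B) = Add(1, B)
F = 8584 (F = Mul(Add(Add(1, 4), Add(-59, Mul(-1, 62))), -74) = Mul(Add(5, Add(-59, -62)), -74) = Mul(Add(5, -121), -74) = Mul(-116, -74) = 8584)
Mul(Function('X')(b), Pow(F, -1)) = Mul(Add(-8, Mul(Rational(1, 239), 40)), Pow(8584, -1)) = Mul(Add(-8, Rational(40, 239)), Rational(1, 8584)) = Mul(Rational(-1872, 239), Rational(1, 8584)) = Rational(-234, 256447)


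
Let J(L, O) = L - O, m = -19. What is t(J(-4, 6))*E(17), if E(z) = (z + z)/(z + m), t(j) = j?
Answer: 170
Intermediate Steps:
E(z) = 2*z/(-19 + z) (E(z) = (z + z)/(z - 19) = (2*z)/(-19 + z) = 2*z/(-19 + z))
t(J(-4, 6))*E(17) = (-4 - 1*6)*(2*17/(-19 + 17)) = (-4 - 6)*(2*17/(-2)) = -20*17*(-1)/2 = -10*(-17) = 170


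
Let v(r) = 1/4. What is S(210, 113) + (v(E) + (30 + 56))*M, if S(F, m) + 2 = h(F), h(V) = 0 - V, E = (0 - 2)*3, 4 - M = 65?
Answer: -21893/4 ≈ -5473.3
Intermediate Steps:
M = -61 (M = 4 - 1*65 = 4 - 65 = -61)
E = -6 (E = -2*3 = -6)
v(r) = ¼
h(V) = -V
S(F, m) = -2 - F
S(210, 113) + (v(E) + (30 + 56))*M = (-2 - 1*210) + (¼ + (30 + 56))*(-61) = (-2 - 210) + (¼ + 86)*(-61) = -212 + (345/4)*(-61) = -212 - 21045/4 = -21893/4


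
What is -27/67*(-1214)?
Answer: 32778/67 ≈ 489.22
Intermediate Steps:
-27/67*(-1214) = 32778/67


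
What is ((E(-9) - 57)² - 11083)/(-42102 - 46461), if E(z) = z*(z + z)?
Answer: 58/88563 ≈ 0.00065490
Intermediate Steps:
E(z) = 2*z² (E(z) = z*(2*z) = 2*z²)
((E(-9) - 57)² - 11083)/(-42102 - 46461) = ((2*(-9)² - 57)² - 11083)/(-42102 - 46461) = ((2*81 - 57)² - 11083)/(-88563) = ((162 - 57)² - 11083)*(-1/88563) = (105² - 11083)*(-1/88563) = (11025 - 11083)*(-1/88563) = -58*(-1/88563) = 58/88563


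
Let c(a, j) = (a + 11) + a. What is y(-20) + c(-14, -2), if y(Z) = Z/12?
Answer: -56/3 ≈ -18.667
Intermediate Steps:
c(a, j) = 11 + 2*a (c(a, j) = (11 + a) + a = 11 + 2*a)
y(Z) = Z/12 (y(Z) = Z*(1/12) = Z/12)
y(-20) + c(-14, -2) = (1/12)*(-20) + (11 + 2*(-14)) = -5/3 + (11 - 28) = -5/3 - 17 = -56/3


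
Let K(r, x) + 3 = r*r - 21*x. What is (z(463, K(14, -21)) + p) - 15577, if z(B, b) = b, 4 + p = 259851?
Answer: 244904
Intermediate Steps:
p = 259847 (p = -4 + 259851 = 259847)
K(r, x) = -3 + r² - 21*x (K(r, x) = -3 + (r*r - 21*x) = -3 + (r² - 21*x) = -3 + r² - 21*x)
(z(463, K(14, -21)) + p) - 15577 = ((-3 + 14² - 21*(-21)) + 259847) - 15577 = ((-3 + 196 + 441) + 259847) - 15577 = (634 + 259847) - 15577 = 260481 - 15577 = 244904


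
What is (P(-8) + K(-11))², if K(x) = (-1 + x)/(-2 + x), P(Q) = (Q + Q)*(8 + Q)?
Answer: 144/169 ≈ 0.85207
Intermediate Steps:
P(Q) = 2*Q*(8 + Q) (P(Q) = (2*Q)*(8 + Q) = 2*Q*(8 + Q))
K(x) = (-1 + x)/(-2 + x)
(P(-8) + K(-11))² = (2*(-8)*(8 - 8) + (-1 - 11)/(-2 - 11))² = (2*(-8)*0 - 12/(-13))² = (0 - 1/13*(-12))² = (0 + 12/13)² = (12/13)² = 144/169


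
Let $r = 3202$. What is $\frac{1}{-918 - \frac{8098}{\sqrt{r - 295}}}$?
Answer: $- \frac{1334313}{1192110532} + \frac{12147 \sqrt{323}}{1192110532} \approx -0.00093616$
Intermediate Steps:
$\frac{1}{-918 - \frac{8098}{\sqrt{r - 295}}} = \frac{1}{-918 - \frac{8098}{\sqrt{3202 - 295}}} = \frac{1}{-918 - \frac{8098}{\sqrt{2907}}} = \frac{1}{-918 - \frac{8098}{3 \sqrt{323}}} = \frac{1}{-918 - 8098 \frac{\sqrt{323}}{969}} = \frac{1}{-918 - \frac{8098 \sqrt{323}}{969}}$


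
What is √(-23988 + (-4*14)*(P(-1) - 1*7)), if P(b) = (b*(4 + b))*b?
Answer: 2*I*√5941 ≈ 154.16*I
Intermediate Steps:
P(b) = b²*(4 + b)
√(-23988 + (-4*14)*(P(-1) - 1*7)) = √(-23988 + (-4*14)*((-1)²*(4 - 1) - 1*7)) = √(-23988 - 56*(1*3 - 7)) = √(-23988 - 56*(3 - 7)) = √(-23988 - 56*(-4)) = √(-23988 + 224) = √(-23764) = 2*I*√5941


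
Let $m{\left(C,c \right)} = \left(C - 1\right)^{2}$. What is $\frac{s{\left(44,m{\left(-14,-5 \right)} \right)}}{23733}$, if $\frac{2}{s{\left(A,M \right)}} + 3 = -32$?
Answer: $- \frac{2}{830655} \approx -2.4077 \cdot 10^{-6}$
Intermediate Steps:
$m{\left(C,c \right)} = \left(-1 + C\right)^{2}$
$s{\left(A,M \right)} = - \frac{2}{35}$ ($s{\left(A,M \right)} = \frac{2}{-3 - 32} = \frac{2}{-35} = 2 \left(- \frac{1}{35}\right) = - \frac{2}{35}$)
$\frac{s{\left(44,m{\left(-14,-5 \right)} \right)}}{23733} = - \frac{2}{35 \cdot 23733} = \left(- \frac{2}{35}\right) \frac{1}{23733} = - \frac{2}{830655}$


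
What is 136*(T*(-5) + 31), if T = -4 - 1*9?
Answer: 13056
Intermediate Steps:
T = -13 (T = -4 - 9 = -13)
136*(T*(-5) + 31) = 136*(-13*(-5) + 31) = 136*(65 + 31) = 136*96 = 13056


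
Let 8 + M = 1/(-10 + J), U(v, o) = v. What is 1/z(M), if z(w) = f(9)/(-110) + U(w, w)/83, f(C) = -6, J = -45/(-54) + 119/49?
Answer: -1291895/56363 ≈ -22.921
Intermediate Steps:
J = 137/42 (J = -45*(-1/54) + 119*(1/49) = 5/6 + 17/7 = 137/42 ≈ 3.2619)
M = -2306/283 (M = -8 + 1/(-10 + 137/42) = -8 + 1/(-283/42) = -8 - 42/283 = -2306/283 ≈ -8.1484)
z(w) = 3/55 + w/83 (z(w) = -6/(-110) + w/83 = -6*(-1/110) + w*(1/83) = 3/55 + w/83)
1/z(M) = 1/(3/55 + (1/83)*(-2306/283)) = 1/(3/55 - 2306/23489) = 1/(-56363/1291895) = -1291895/56363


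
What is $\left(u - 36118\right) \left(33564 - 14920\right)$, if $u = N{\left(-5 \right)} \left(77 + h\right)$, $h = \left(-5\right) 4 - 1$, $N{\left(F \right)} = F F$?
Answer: $-647282392$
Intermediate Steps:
$N{\left(F \right)} = F^{2}$
$h = -21$ ($h = -20 - 1 = -21$)
$u = 1400$ ($u = \left(-5\right)^{2} \left(77 - 21\right) = 25 \cdot 56 = 1400$)
$\left(u - 36118\right) \left(33564 - 14920\right) = \left(1400 - 36118\right) \left(33564 - 14920\right) = \left(-34718\right) 18644 = -647282392$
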